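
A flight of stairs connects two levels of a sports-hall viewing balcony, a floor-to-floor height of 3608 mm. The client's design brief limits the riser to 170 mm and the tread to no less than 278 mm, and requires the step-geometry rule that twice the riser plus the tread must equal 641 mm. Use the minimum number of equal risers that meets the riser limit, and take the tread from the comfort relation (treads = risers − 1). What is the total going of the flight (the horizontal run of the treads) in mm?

3608 / 170 = 21.22, so 22 risers are needed.
R = 3608 ÷ 22 = 164 mm.
T = 641 − 2·164 = 313 mm, which satisfies the 278 mm minimum.
Going = (22 − 1) × 313 = 6573 mm.

6573 mm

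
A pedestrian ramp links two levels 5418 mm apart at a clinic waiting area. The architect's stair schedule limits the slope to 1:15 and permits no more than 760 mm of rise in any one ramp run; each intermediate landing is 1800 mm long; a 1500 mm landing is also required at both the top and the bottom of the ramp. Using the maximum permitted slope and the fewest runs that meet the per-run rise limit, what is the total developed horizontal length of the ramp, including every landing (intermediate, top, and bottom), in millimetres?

⌈5418/760⌉ = 8 ramp runs. That means 7 intermediate landings.
Ramp run (horizontal) at 1:15: 5418 × 15 = 81270 mm.
Intermediate landings: 7 × 1800 = 12600 mm.
Top and bottom landings: 2 × 1500 = 3000 mm.
Total = 81270 + 12600 + 3000 = 96870 mm.

96870 mm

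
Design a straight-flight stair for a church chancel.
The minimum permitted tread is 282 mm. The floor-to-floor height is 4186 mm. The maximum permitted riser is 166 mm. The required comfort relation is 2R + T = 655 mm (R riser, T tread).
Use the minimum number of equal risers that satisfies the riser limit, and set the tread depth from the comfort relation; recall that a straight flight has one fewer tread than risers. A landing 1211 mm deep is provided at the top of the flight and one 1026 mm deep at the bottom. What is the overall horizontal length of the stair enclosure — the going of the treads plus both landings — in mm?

10562 mm

4186 / 166 = 25.217 → round up to 26 risers.
Each riser is 4186/26 = 161 mm (≤ 166 mm).
Tread T = 655 − 2 × 161 = 333 mm (≥ 282 mm).
Going = (26 − 1) × 333 = 8325 mm.
Enclosure = 8325 + 1211 + 1026 = 10562 mm.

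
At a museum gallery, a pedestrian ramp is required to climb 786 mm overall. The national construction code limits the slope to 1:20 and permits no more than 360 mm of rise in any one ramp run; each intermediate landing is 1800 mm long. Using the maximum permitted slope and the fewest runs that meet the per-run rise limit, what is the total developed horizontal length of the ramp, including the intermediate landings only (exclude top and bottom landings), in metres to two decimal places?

19.32 m

786 / 360 = 2.183 → round up to 3 ramp runs. That means 2 intermediate landings.
Horizontal run for 786 mm of rise at 1:20 is 786 × 20 = 15720 mm.
Intermediate landings: 2 × 1800 = 3600 mm.
Developed length = 15720 + 3600 = 19320 mm.
= 19.32 m.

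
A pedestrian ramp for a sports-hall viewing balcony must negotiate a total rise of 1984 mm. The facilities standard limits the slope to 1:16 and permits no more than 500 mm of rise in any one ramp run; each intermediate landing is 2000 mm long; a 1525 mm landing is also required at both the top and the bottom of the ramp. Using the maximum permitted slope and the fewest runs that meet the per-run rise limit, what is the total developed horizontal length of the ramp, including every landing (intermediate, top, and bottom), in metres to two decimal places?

40.79 m

1984 / 500 = 3.97, so 4 ramp runs are needed. That means 3 intermediate landings.
Horizontal run for 1984 mm of rise at 1:16 is 1984 × 16 = 31744 mm.
3 intermediate landings contribute 3 × 2000 = 6000 mm.
Top and bottom landings: 2 × 1525 = 3050 mm.
Total = 31744 + 6000 + 3050 = 40794 mm.
= 40.79 m.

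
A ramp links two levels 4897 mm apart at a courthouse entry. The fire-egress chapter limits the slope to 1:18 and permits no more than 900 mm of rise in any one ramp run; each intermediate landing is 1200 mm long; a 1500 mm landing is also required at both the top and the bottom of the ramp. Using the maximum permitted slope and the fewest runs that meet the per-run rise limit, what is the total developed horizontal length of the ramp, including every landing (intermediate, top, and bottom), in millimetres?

4897 / 900 = 5.44, so 6 ramp runs are needed. That means 5 intermediate landings.
Horizontal run for 4897 mm of rise at 1:18 is 4897 × 18 = 88146 mm.
5 intermediate landings contribute 5 × 1200 = 6000 mm.
Top and bottom landings: 2 × 1500 = 3000 mm.
Total = 88146 + 6000 + 3000 = 97146 mm.

97146 mm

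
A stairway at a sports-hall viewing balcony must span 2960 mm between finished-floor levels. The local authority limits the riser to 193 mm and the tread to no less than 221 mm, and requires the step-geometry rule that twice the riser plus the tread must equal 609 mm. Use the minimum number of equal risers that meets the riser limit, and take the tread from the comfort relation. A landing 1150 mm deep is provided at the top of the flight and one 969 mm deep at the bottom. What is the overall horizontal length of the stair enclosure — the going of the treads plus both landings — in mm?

5704 mm

At most 193 each: 2960/193 = 15.34, giving 16 risers.
Riser R = 2960 / 16 = 185 mm, within the 193 mm limit.
Tread T = 609 − 2 × 185 = 239 mm (≥ 221 mm).
Going = (16 − 1) × 239 = 3585 mm.
Enclosure = 3585 + 1150 + 969 = 5704 mm.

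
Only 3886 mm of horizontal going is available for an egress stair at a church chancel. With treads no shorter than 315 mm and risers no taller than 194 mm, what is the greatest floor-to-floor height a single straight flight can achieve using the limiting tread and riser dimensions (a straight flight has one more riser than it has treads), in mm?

3886 / 315 = 12.34, so 12 treads fit.
Risers = treads + 1 = 13.
Maximum height = 13 × 194 = 2522 mm.

2522 mm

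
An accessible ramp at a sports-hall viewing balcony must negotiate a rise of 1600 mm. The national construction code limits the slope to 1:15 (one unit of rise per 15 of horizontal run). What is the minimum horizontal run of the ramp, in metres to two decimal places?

At 1:15 the run is 15 × 1600 = 24000 mm.
24000 mm = 24.00 m.

24.00 m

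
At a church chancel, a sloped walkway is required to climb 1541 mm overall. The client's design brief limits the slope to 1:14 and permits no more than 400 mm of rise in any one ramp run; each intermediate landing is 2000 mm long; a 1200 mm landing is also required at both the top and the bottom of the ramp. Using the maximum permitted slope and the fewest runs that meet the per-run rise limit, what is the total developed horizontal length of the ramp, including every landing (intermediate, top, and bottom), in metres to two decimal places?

29.97 m

1541 / 400 = 3.85, so 4 ramp runs are needed. That means 3 intermediate landings.
Ramp run (horizontal) at 1:14: 1541 × 14 = 21574 mm.
Intermediate landings: 3 × 2000 = 6000 mm.
Top and bottom landings: 2 × 1200 = 2400 mm.
Total = 21574 + 6000 + 2400 = 29974 mm.
= 29.97 m.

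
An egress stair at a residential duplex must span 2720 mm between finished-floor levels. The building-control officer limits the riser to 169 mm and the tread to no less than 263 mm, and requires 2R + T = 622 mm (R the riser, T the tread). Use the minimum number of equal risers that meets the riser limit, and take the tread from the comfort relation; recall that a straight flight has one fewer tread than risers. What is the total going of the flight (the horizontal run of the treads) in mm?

4832 mm

2720 / 169 = 16.09, so 17 risers are needed.
R = 2720 ÷ 17 = 160 mm.
T = 622 − 2·160 = 302 mm, which satisfies the 263 mm minimum.
Treads = 17 − 1 = 16; going = 16 × 302 = 4832 mm.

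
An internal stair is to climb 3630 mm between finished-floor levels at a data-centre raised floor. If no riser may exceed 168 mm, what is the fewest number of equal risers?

22 risers

3630 / 168 = 21.607 → round up to 22 risers.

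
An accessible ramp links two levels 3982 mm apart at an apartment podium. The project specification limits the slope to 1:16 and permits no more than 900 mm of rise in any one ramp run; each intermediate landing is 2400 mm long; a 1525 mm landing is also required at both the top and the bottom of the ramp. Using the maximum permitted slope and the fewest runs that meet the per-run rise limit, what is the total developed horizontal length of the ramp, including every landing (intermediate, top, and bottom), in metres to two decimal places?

76.36 m

3982 / 900 = 4.42, so 5 ramp runs are needed. That means 4 intermediate landings.
Horizontal run for 3982 mm of rise at 1:16 is 3982 × 16 = 63712 mm.
4 intermediate landings contribute 4 × 2400 = 9600 mm.
Top and bottom landings: 2 × 1525 = 3050 mm.
Total = 63712 + 9600 + 3050 = 76362 mm.
= 76.36 m.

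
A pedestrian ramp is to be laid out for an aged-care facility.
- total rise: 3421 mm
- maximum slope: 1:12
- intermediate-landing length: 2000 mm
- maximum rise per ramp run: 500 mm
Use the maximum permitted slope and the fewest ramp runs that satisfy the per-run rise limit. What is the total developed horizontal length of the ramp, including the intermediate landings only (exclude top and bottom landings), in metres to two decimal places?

53.05 m

3421 / 500 = 6.84, so 7 ramp runs are needed. That means 6 intermediate landings.
Ramp run (horizontal) at 1:12: 3421 × 12 = 41052 mm.
Intermediate landings: 6 × 2000 = 12000 mm.
Total developed length = 41052 + 12000 = 53052 mm.
= 53.05 m.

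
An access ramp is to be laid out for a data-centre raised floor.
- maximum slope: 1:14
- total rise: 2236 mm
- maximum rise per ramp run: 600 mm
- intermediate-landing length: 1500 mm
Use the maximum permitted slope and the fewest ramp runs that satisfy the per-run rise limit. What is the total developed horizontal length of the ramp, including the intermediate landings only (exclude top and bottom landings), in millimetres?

35804 mm

At most 600 each: 2236/600 = 3.73, giving 4 ramp runs. That means 3 intermediate landings.
Horizontal run for 2236 mm of rise at 1:14 is 2236 × 14 = 31304 mm.
Intermediate landings: 3 × 1500 = 4500 mm.
Developed length = 31304 + 4500 = 35804 mm.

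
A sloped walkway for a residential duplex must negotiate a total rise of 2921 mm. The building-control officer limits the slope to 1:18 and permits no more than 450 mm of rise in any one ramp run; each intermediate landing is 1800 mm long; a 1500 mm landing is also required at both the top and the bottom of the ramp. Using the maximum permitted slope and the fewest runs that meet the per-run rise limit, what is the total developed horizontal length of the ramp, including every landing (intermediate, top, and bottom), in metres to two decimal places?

⌈2921/450⌉ = 7 ramp runs. That means 6 intermediate landings.
Horizontal run for 2921 mm of rise at 1:18 is 2921 × 18 = 52578 mm.
6 intermediate landings contribute 6 × 1800 = 10800 mm.
Top and bottom landings: 2 × 1500 = 3000 mm.
Total = 52578 + 10800 + 3000 = 66378 mm.
= 66.38 m.

66.38 m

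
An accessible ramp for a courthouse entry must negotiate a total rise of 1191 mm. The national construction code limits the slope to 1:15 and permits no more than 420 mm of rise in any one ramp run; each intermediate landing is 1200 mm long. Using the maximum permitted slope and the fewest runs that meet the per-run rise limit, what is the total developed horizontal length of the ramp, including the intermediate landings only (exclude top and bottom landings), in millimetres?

20265 mm

1191 / 420 = 2.84, so 3 ramp runs are needed. That means 2 intermediate landings.
Ramp run (horizontal) at 1:15: 1191 × 15 = 17865 mm.
2 intermediate landings contribute 2 × 1200 = 2400 mm.
Total developed length = 17865 + 2400 = 20265 mm.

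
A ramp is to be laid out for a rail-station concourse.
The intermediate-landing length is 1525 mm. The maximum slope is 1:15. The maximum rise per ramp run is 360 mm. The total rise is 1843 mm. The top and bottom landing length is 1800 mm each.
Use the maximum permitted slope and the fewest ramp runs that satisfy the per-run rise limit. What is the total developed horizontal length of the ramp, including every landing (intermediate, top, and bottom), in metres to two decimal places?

38.87 m

⌈1843/360⌉ = 6 ramp runs. That means 5 intermediate landings.
Horizontal run for 1843 mm of rise at 1:15 is 1843 × 15 = 27645 mm.
Intermediate landings: 5 × 1525 = 7625 mm.
Top and bottom landings: 2 × 1800 = 3600 mm.
Total = 27645 + 7625 + 3600 = 38870 mm.
= 38.87 m.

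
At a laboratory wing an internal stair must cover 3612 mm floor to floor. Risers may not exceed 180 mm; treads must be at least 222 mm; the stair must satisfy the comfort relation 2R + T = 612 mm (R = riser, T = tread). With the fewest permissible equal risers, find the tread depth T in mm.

268 mm

3612 / 180 = 20.07, so 21 risers are needed.
Each riser is 3612/21 = 172 mm (≤ 180 mm).
Tread T = 612 − 2 × 172 = 268 mm (≥ 222 mm).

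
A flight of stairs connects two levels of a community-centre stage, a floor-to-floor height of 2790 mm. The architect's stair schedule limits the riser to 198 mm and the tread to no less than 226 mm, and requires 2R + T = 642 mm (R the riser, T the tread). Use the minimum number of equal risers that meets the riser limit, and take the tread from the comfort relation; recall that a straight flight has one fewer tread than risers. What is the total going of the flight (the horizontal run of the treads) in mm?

2790 / 198 = 14.09, so 15 risers are needed.
R = 2790 ÷ 15 = 186 mm.
Tread T = 642 − 2 × 186 = 270 mm (≥ 226 mm).
Treads = 15 − 1 = 14; going = 14 × 270 = 3780 mm.

3780 mm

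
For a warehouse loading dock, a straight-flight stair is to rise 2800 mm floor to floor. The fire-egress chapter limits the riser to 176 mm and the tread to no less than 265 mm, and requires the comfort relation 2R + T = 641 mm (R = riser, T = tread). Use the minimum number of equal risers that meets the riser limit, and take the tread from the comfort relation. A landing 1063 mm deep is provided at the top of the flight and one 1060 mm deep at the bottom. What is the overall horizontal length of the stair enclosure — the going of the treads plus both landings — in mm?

2800 / 176 = 15.909 → round up to 16 risers.
Each riser is 2800/16 = 175 mm (≤ 176 mm).
Tread T = 641 − 2 × 175 = 291 mm (≥ 265 mm).
Treads = 16 − 1 = 15; going = 15 × 291 = 4365 mm.
Enclosure = 4365 + 1063 + 1060 = 6488 mm.

6488 mm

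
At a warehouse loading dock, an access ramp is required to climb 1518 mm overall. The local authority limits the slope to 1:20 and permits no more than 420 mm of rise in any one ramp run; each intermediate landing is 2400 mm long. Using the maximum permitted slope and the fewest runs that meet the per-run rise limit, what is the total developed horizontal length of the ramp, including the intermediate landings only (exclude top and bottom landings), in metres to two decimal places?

37.56 m

1518 / 420 = 3.61, so 4 ramp runs are needed. That means 3 intermediate landings.
Horizontal run for 1518 mm of rise at 1:20 is 1518 × 20 = 30360 mm.
3 intermediate landings contribute 3 × 2400 = 7200 mm.
Developed length = 30360 + 7200 = 37560 mm.
= 37.56 m.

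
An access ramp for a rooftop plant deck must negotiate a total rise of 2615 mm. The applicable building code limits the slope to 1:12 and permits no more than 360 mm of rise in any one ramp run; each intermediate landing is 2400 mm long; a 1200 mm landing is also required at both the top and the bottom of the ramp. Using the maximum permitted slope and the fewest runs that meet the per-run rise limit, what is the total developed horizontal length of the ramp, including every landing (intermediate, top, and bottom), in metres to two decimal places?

2615 / 360 = 7.26, so 8 ramp runs are needed. That means 7 intermediate landings.
Horizontal run for 2615 mm of rise at 1:12 is 2615 × 12 = 31380 mm.
Intermediate landings: 7 × 2400 = 16800 mm.
Top and bottom landings: 2 × 1200 = 2400 mm.
Total = 31380 + 16800 + 2400 = 50580 mm.
= 50.58 m.

50.58 m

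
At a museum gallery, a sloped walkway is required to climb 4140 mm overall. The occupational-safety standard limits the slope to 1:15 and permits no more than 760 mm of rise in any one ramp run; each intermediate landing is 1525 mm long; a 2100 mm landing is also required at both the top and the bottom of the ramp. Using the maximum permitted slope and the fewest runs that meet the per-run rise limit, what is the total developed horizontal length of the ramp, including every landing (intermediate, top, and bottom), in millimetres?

73925 mm

⌈4140/760⌉ = 6 ramp runs. That means 5 intermediate landings.
Ramp run (horizontal) at 1:15: 4140 × 15 = 62100 mm.
Intermediate landings: 5 × 1525 = 7625 mm.
Top and bottom landings: 2 × 2100 = 4200 mm.
Total = 62100 + 7625 + 4200 = 73925 mm.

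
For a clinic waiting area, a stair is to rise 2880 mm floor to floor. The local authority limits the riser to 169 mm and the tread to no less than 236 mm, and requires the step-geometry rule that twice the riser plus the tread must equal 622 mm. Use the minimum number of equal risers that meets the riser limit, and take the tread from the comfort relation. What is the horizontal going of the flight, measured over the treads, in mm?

5134 mm

At most 169 each: 2880/169 = 17.04, giving 18 risers.
Each riser is 2880/18 = 160 mm (≤ 169 mm).
T = 622 − 2·160 = 302 mm, which satisfies the 236 mm minimum.
Going = (18 − 1) × 302 = 5134 mm.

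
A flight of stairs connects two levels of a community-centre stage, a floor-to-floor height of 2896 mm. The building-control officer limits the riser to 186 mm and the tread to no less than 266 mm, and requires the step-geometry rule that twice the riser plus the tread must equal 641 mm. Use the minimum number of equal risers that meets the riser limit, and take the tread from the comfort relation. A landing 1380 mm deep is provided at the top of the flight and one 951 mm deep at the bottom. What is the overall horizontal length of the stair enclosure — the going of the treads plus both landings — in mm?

6516 mm

2896 / 186 = 15.57, so 16 risers are needed.
Each riser is 2896/16 = 181 mm (≤ 186 mm).
From 2R + T = 641: T = 641 − 362 = 279 mm.
Treads = 16 − 1 = 15; going = 15 × 279 = 4185 mm.
Enclosure = 4185 + 1380 + 951 = 6516 mm.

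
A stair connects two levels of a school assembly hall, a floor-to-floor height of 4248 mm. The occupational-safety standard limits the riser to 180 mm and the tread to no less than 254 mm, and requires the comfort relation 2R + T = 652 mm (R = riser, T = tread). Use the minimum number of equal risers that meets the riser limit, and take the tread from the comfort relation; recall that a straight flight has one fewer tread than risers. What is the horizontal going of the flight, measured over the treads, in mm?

4248 / 180 = 23.600 → round up to 24 risers.
Each riser is 4248/24 = 177 mm (≤ 180 mm).
T = 652 − 2·177 = 298 mm, which satisfies the 254 mm minimum.
Treads = 24 − 1 = 23; going = 23 × 298 = 6854 mm.

6854 mm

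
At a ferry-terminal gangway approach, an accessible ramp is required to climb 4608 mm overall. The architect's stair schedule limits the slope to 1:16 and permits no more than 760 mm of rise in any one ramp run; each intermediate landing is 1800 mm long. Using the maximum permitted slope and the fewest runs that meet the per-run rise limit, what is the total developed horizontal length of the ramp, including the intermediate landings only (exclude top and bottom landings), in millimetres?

⌈4608/760⌉ = 7 ramp runs. That means 6 intermediate landings.
Ramp run (horizontal) at 1:16: 4608 × 16 = 73728 mm.
6 intermediate landings contribute 6 × 1800 = 10800 mm.
Total developed length = 73728 + 10800 = 84528 mm.

84528 mm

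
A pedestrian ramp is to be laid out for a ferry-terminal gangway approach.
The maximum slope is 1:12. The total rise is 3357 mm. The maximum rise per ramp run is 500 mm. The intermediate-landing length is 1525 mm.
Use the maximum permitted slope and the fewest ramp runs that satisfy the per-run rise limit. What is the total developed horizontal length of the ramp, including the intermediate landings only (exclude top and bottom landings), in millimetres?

⌈3357/500⌉ = 7 ramp runs. That means 6 intermediate landings.
Ramp run (horizontal) at 1:12: 3357 × 12 = 40284 mm.
6 intermediate landings contribute 6 × 1525 = 9150 mm.
Developed length = 40284 + 9150 = 49434 mm.

49434 mm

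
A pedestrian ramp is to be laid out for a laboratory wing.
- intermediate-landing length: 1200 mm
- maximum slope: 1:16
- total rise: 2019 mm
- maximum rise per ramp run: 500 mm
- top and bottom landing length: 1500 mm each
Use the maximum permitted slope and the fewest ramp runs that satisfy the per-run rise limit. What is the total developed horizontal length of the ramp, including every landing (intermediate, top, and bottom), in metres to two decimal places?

40.10 m

2019 / 500 = 4.04, so 5 ramp runs are needed. That means 4 intermediate landings.
Ramp run (horizontal) at 1:16: 2019 × 16 = 32304 mm.
Intermediate landings: 4 × 1200 = 4800 mm.
Top and bottom landings: 2 × 1500 = 3000 mm.
Total = 32304 + 4800 + 3000 = 40104 mm.
= 40.10 m.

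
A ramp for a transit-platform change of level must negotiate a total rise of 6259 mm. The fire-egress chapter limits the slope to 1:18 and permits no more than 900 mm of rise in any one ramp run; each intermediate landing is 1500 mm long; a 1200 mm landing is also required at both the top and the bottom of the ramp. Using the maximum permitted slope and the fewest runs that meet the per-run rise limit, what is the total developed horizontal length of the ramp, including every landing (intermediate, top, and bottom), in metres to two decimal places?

124.06 m

6259 / 900 = 6.95, so 7 ramp runs are needed. That means 6 intermediate landings.
Horizontal run for 6259 mm of rise at 1:18 is 6259 × 18 = 112662 mm.
6 intermediate landings contribute 6 × 1500 = 9000 mm.
Top and bottom landings: 2 × 1200 = 2400 mm.
Total = 112662 + 9000 + 2400 = 124062 mm.
= 124.06 m.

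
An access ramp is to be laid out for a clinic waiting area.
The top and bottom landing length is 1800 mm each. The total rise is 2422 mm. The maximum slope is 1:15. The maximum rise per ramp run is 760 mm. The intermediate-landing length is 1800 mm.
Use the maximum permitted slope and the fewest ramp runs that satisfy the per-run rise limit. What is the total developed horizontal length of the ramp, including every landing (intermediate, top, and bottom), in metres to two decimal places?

45.33 m

⌈2422/760⌉ = 4 ramp runs. That means 3 intermediate landings.
Ramp run (horizontal) at 1:15: 2422 × 15 = 36330 mm.
3 intermediate landings contribute 3 × 1800 = 5400 mm.
Top and bottom landings: 2 × 1800 = 3600 mm.
Total = 36330 + 5400 + 3600 = 45330 mm.
= 45.33 m.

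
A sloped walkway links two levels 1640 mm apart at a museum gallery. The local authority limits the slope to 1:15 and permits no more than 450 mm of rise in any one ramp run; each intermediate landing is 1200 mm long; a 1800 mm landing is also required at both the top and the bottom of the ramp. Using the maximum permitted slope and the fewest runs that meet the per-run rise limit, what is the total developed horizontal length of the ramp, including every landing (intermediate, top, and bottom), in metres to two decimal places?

31.80 m

1640 / 450 = 3.644 → round up to 4 ramp runs. That means 3 intermediate landings.
Ramp run (horizontal) at 1:15: 1640 × 15 = 24600 mm.
Intermediate landings: 3 × 1200 = 3600 mm.
Top and bottom landings: 2 × 1800 = 3600 mm.
Total = 24600 + 3600 + 3600 = 31800 mm.
= 31.80 m.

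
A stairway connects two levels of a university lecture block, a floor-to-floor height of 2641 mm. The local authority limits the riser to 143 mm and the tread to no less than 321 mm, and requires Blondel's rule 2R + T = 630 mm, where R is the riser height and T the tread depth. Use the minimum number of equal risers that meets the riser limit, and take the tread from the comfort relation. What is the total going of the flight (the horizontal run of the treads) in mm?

6336 mm

At most 143 each: 2641/143 = 18.47, giving 19 risers.
Each riser is 2641/19 = 139 mm (≤ 143 mm).
T = 630 − 2·139 = 352 mm, which satisfies the 321 mm minimum.
Going = (19 − 1) × 352 = 6336 mm.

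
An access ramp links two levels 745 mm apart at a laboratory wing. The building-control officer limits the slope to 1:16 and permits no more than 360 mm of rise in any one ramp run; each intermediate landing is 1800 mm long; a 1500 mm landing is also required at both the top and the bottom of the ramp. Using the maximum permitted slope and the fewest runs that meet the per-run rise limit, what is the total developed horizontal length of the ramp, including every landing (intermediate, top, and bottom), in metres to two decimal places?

745 / 360 = 2.069 → round up to 3 ramp runs. That means 2 intermediate landings.
Horizontal run for 745 mm of rise at 1:16 is 745 × 16 = 11920 mm.
2 intermediate landings contribute 2 × 1800 = 3600 mm.
Top and bottom landings: 2 × 1500 = 3000 mm.
Total = 11920 + 3600 + 3000 = 18520 mm.
= 18.52 m.

18.52 m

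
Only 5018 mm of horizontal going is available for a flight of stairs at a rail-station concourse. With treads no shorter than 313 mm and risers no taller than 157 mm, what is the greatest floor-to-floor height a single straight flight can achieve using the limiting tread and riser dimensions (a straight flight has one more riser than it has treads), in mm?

5018 / 313 = 16.03, so 16 treads fit.
Risers = treads + 1 = 17.
Maximum height = 17 × 157 = 2669 mm.

2669 mm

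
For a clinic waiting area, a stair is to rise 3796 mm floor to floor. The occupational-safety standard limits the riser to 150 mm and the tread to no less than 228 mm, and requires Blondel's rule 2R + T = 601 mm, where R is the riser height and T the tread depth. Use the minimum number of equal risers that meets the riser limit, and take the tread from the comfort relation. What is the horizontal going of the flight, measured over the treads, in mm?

7725 mm

3796 / 150 = 25.307 → round up to 26 risers.
Riser R = 3796 / 26 = 146 mm, within the 150 mm limit.
From 2R + T = 601: T = 601 − 292 = 309 mm.
Treads = 26 − 1 = 25; going = 25 × 309 = 7725 mm.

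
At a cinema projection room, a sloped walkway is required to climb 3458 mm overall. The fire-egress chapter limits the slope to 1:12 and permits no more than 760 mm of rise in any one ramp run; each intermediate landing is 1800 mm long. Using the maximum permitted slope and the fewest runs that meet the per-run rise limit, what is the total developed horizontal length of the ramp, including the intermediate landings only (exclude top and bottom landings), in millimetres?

48696 mm

At most 760 each: 3458/760 = 4.55, giving 5 ramp runs. That means 4 intermediate landings.
Horizontal run for 3458 mm of rise at 1:12 is 3458 × 12 = 41496 mm.
Intermediate landings: 4 × 1800 = 7200 mm.
Total developed length = 41496 + 7200 = 48696 mm.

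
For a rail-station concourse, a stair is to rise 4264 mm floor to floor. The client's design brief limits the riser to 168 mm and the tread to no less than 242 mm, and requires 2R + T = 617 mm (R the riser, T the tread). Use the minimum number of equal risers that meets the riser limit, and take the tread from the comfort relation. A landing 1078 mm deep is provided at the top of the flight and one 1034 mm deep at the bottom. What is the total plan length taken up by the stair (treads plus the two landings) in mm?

At most 168 each: 4264/168 = 25.38, giving 26 risers.
Each riser is 4264/26 = 164 mm (≤ 168 mm).
Tread T = 617 − 2 × 164 = 289 mm (≥ 242 mm).
26 risers give 25 treads; going = 25 × 289 = 7225 mm.
Enclosure = 7225 + 1078 + 1034 = 9337 mm.

9337 mm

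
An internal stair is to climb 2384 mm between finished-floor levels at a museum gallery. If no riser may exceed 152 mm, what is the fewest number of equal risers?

16 risers

2384 / 152 = 15.684 → round up to 16 risers.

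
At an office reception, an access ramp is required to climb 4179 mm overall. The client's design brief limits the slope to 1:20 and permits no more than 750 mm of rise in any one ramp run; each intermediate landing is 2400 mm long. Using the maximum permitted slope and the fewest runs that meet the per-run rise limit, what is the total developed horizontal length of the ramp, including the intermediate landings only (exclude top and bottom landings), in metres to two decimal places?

4179 / 750 = 5.57, so 6 ramp runs are needed. That means 5 intermediate landings.
Horizontal run for 4179 mm of rise at 1:20 is 4179 × 20 = 83580 mm.
Intermediate landings: 5 × 2400 = 12000 mm.
Developed length = 83580 + 12000 = 95580 mm.
= 95.58 m.

95.58 m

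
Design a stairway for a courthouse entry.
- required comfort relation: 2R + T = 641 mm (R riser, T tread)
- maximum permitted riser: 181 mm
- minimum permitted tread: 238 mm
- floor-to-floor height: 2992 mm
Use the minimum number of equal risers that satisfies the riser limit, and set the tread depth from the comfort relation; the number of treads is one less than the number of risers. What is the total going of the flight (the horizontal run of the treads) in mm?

2992 / 181 = 16.530 → round up to 17 risers.
R = 2992 ÷ 17 = 176 mm.
Tread T = 641 − 2 × 176 = 289 mm (≥ 238 mm).
17 risers give 16 treads; going = 16 × 289 = 4624 mm.

4624 mm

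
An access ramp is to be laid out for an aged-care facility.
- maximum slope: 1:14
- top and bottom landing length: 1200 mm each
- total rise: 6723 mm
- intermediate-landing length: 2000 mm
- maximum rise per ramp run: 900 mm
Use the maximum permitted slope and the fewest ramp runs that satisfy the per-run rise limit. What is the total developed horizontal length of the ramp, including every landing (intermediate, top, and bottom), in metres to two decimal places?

6723 / 900 = 7.470 → round up to 8 ramp runs. That means 7 intermediate landings.
Horizontal run for 6723 mm of rise at 1:14 is 6723 × 14 = 94122 mm.
Intermediate landings: 7 × 2000 = 14000 mm.
Top and bottom landings: 2 × 1200 = 2400 mm.
Total = 94122 + 14000 + 2400 = 110522 mm.
= 110.52 m.

110.52 m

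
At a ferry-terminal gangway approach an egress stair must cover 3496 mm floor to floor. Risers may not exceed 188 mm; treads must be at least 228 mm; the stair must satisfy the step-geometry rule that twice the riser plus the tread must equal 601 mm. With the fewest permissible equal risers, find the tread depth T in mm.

233 mm

3496 / 188 = 18.60, so 19 risers are needed.
Riser R = 3496 / 19 = 184 mm, within the 188 mm limit.
From 2R + T = 601: T = 601 − 368 = 233 mm.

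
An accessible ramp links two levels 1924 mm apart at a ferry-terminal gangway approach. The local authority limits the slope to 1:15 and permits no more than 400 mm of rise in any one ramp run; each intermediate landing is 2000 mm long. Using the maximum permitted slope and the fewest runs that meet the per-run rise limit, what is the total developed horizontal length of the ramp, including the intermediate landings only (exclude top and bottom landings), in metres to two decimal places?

1924 / 400 = 4.81, so 5 ramp runs are needed. That means 4 intermediate landings.
Ramp run (horizontal) at 1:15: 1924 × 15 = 28860 mm.
4 intermediate landings contribute 4 × 2000 = 8000 mm.
Total developed length = 28860 + 8000 = 36860 mm.
= 36.86 m.

36.86 m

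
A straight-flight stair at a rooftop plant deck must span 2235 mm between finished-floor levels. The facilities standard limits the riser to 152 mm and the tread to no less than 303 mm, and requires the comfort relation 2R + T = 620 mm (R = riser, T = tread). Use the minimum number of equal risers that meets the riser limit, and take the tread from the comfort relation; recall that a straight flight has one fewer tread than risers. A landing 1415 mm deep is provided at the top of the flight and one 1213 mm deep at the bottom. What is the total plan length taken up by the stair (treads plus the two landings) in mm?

At most 152 each: 2235/152 = 14.70, giving 15 risers.
R = 2235 ÷ 15 = 149 mm.
Tread T = 620 − 2 × 149 = 322 mm (≥ 303 mm).
Treads = 15 − 1 = 14; going = 14 × 322 = 4508 mm.
Add landings: 4508 + 1415 + 1213 = 7136 mm.

7136 mm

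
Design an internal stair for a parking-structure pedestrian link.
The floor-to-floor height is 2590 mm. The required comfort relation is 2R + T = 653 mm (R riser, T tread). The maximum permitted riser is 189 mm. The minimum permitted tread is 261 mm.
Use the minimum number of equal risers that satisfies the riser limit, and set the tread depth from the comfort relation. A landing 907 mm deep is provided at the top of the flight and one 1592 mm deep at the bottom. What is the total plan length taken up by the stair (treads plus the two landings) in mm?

6178 mm

2590 / 189 = 13.704 → round up to 14 risers.
Each riser is 2590/14 = 185 mm (≤ 189 mm).
T = 653 − 2·185 = 283 mm, which satisfies the 261 mm minimum.
Going = (14 − 1) × 283 = 3679 mm.
Enclosure = 3679 + 907 + 1592 = 6178 mm.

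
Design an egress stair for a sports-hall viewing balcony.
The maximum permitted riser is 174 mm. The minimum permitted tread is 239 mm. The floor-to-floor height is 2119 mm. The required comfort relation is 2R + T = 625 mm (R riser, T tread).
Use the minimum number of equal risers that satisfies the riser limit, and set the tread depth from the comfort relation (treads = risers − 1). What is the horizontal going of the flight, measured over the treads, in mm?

2119 / 174 = 12.18, so 13 risers are needed.
Riser R = 2119 / 13 = 163 mm, within the 174 mm limit.
T = 625 − 2·163 = 299 mm, which satisfies the 239 mm minimum.
Treads = 13 − 1 = 12; going = 12 × 299 = 3588 mm.

3588 mm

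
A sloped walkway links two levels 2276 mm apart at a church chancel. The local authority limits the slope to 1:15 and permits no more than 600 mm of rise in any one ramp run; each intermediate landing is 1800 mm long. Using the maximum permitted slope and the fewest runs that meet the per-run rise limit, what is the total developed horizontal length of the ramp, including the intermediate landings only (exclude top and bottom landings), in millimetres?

2276 / 600 = 3.79, so 4 ramp runs are needed. That means 3 intermediate landings.
Ramp run (horizontal) at 1:15: 2276 × 15 = 34140 mm.
3 intermediate landings contribute 3 × 1800 = 5400 mm.
Developed length = 34140 + 5400 = 39540 mm.

39540 mm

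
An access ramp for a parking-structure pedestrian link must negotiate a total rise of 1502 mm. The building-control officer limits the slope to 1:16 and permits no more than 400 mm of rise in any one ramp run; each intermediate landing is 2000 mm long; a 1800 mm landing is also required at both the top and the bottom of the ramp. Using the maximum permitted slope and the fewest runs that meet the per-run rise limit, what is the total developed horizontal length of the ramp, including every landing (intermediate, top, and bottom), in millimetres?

33632 mm

1502 / 400 = 3.75, so 4 ramp runs are needed. That means 3 intermediate landings.
Horizontal run for 1502 mm of rise at 1:16 is 1502 × 16 = 24032 mm.
3 intermediate landings contribute 3 × 2000 = 6000 mm.
Top and bottom landings: 2 × 1800 = 3600 mm.
Total = 24032 + 6000 + 3600 = 33632 mm.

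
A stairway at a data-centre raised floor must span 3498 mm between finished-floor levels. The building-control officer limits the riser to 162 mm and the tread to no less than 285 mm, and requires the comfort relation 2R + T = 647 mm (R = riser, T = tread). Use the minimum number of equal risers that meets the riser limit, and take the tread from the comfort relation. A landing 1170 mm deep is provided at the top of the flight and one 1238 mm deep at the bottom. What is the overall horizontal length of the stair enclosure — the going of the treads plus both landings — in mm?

⌈3498/162⌉ = 22 risers.
Riser R = 3498 / 22 = 159 mm, within the 162 mm limit.
T = 647 − 2·159 = 329 mm, which satisfies the 285 mm minimum.
Treads = 22 − 1 = 21; going = 21 × 329 = 6909 mm.
Add landings: 6909 + 1170 + 1238 = 9317 mm.

9317 mm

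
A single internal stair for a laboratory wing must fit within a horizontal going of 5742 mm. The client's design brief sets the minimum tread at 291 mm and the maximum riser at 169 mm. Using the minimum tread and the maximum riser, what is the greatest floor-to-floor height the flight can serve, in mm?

3380 mm

5742 / 291 = 19.73, so 19 treads fit.
Risers = treads + 1 = 20.
Maximum height = 20 × 169 = 3380 mm.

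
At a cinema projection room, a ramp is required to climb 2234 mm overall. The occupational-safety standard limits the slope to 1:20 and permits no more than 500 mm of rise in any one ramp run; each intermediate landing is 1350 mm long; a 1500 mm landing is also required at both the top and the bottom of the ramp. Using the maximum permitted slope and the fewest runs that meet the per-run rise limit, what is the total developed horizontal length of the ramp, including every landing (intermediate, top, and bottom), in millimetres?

⌈2234/500⌉ = 5 ramp runs. That means 4 intermediate landings.
Horizontal run for 2234 mm of rise at 1:20 is 2234 × 20 = 44680 mm.
Intermediate landings: 4 × 1350 = 5400 mm.
Top and bottom landings: 2 × 1500 = 3000 mm.
Total = 44680 + 5400 + 3000 = 53080 mm.

53080 mm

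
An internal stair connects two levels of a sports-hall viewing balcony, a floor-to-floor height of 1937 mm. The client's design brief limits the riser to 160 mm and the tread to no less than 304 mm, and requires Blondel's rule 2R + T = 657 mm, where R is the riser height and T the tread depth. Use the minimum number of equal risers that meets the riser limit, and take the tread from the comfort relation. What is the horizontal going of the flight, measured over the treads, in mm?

4308 mm

1937 / 160 = 12.11, so 13 risers are needed.
Each riser is 1937/13 = 149 mm (≤ 160 mm).
Tread T = 657 − 2 × 149 = 359 mm (≥ 304 mm).
13 risers give 12 treads; going = 12 × 359 = 4308 mm.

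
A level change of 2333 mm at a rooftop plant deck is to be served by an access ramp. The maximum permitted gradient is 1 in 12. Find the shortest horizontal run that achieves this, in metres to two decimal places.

At 1:12 the run is 12 × 2333 = 27996 mm.
27996 mm = 28.00 m.

28.00 m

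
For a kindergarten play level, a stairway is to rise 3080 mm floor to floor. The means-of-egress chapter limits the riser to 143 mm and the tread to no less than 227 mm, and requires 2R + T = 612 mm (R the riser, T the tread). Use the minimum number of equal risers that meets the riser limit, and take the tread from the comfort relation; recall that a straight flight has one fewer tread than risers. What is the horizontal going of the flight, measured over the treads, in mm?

6972 mm

At most 143 each: 3080/143 = 21.54, giving 22 risers.
Riser R = 3080 / 22 = 140 mm, within the 143 mm limit.
Tread T = 612 − 2 × 140 = 332 mm (≥ 227 mm).
Going = (22 − 1) × 332 = 6972 mm.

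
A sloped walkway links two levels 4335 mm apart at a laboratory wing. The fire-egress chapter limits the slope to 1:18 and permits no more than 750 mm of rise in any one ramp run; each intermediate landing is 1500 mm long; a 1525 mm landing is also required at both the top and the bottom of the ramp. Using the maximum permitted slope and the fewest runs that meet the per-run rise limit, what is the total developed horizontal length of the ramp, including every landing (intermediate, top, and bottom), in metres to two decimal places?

88.58 m

At most 750 each: 4335/750 = 5.78, giving 6 ramp runs. That means 5 intermediate landings.
Ramp run (horizontal) at 1:18: 4335 × 18 = 78030 mm.
Intermediate landings: 5 × 1500 = 7500 mm.
Top and bottom landings: 2 × 1525 = 3050 mm.
Total = 78030 + 7500 + 3050 = 88580 mm.
= 88.58 m.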